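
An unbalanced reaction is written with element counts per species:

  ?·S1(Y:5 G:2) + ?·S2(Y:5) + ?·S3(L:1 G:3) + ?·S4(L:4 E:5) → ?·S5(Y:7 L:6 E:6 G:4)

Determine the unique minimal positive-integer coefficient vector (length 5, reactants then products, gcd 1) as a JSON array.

Coefficients: [1, 6, 6, 6, 5]

Y: 1·5+6·5+6·0+6·0 = 35 | 5·7 = 35
L: 1·0+6·0+6·1+6·4 = 30 | 5·6 = 30
E: 1·0+6·0+6·0+6·5 = 30 | 5·6 = 30
G: 1·2+6·0+6·3+6·0 = 20 | 5·4 = 20
gcd(1,6,6,6,5) = 1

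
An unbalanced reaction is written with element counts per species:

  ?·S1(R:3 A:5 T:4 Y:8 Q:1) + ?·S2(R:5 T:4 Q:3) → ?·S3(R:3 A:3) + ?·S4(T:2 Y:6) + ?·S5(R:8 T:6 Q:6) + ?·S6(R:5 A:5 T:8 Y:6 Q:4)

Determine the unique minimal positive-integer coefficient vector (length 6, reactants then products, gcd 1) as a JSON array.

R: 6·3+4·5 = 38 | 5·3+5·0+1·8+3·5 = 38
A: 6·5+4·0 = 30 | 5·3+5·0+1·0+3·5 = 30
T: 6·4+4·4 = 40 | 5·0+5·2+1·6+3·8 = 40
Y: 6·8+4·0 = 48 | 5·0+5·6+1·0+3·6 = 48
Q: 6·1+4·3 = 18 | 5·0+5·0+1·6+3·4 = 18
gcd(6,4,5,5,1,3) = 1

Coefficients: [6, 4, 5, 5, 1, 3]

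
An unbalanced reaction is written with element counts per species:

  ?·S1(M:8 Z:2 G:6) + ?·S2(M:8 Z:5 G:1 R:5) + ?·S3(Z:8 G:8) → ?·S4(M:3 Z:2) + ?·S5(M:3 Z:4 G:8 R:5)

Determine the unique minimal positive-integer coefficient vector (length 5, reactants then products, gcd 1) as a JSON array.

M: 1·8+2·8+1·0 = 24 | 6·3+2·3 = 24
Z: 1·2+2·5+1·8 = 20 | 6·2+2·4 = 20
G: 1·6+2·1+1·8 = 16 | 6·0+2·8 = 16
R: 1·0+2·5+1·0 = 10 | 6·0+2·5 = 10
gcd(1,2,1,6,2) = 1

Coefficients: [1, 2, 1, 6, 2]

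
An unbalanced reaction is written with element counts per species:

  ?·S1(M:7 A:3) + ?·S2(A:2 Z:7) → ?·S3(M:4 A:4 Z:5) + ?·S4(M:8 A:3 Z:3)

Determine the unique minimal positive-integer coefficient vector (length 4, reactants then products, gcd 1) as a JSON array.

M: 4·7+3·0 = 28 | 3·4+2·8 = 28
A: 4·3+3·2 = 18 | 3·4+2·3 = 18
Z: 4·0+3·7 = 21 | 3·5+2·3 = 21
gcd(4,3,3,2) = 1

Coefficients: [4, 3, 3, 2]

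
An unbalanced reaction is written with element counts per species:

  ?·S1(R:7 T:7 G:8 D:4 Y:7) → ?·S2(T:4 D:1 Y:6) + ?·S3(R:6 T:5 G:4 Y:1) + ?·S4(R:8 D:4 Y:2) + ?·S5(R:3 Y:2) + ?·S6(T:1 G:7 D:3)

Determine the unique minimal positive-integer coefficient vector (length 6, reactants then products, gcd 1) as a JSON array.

Coefficients: [5, 4, 3, 1, 3, 4]

R: 5·7 = 35 | 4·0+3·6+1·8+3·3+4·0 = 35
T: 5·7 = 35 | 4·4+3·5+1·0+3·0+4·1 = 35
G: 5·8 = 40 | 4·0+3·4+1·0+3·0+4·7 = 40
D: 5·4 = 20 | 4·1+3·0+1·4+3·0+4·3 = 20
Y: 5·7 = 35 | 4·6+3·1+1·2+3·2+4·0 = 35
gcd(5,4,3,1,3,4) = 1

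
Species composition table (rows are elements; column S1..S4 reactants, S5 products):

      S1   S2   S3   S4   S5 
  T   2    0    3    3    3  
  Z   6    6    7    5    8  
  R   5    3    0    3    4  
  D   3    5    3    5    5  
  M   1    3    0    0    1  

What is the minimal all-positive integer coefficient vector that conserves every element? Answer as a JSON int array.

T: 3·2+1·0+2·3+2·3 = 18 | 6·3 = 18
Z: 3·6+1·6+2·7+2·5 = 48 | 6·8 = 48
R: 3·5+1·3+2·0+2·3 = 24 | 6·4 = 24
D: 3·3+1·5+2·3+2·5 = 30 | 6·5 = 30
M: 3·1+1·3+2·0+2·0 = 6 | 6·1 = 6
gcd(3,1,2,2,6) = 1

Coefficients: [3, 1, 2, 2, 6]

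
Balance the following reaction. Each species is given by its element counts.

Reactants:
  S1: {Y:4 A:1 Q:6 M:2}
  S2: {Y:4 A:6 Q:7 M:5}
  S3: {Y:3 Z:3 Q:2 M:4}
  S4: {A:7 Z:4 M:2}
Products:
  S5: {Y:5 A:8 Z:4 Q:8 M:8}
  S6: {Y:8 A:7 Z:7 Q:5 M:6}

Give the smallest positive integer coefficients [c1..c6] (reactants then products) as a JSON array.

Y: 3·4+4·4+6·3+5·0 = 46 | 6·5+2·8 = 46
A: 3·1+4·6+6·0+5·7 = 62 | 6·8+2·7 = 62
Z: 3·0+4·0+6·3+5·4 = 38 | 6·4+2·7 = 38
Q: 3·6+4·7+6·2+5·0 = 58 | 6·8+2·5 = 58
M: 3·2+4·5+6·4+5·2 = 60 | 6·8+2·6 = 60
gcd(3,4,6,5,6,2) = 1

Coefficients: [3, 4, 6, 5, 6, 2]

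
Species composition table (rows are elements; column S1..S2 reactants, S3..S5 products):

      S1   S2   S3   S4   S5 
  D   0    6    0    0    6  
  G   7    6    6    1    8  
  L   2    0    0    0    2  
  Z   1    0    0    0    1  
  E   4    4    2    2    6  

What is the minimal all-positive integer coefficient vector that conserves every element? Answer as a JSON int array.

D: 5·0+5·6 = 30 | 4·0+1·0+5·6 = 30
G: 5·7+5·6 = 65 | 4·6+1·1+5·8 = 65
L: 5·2+5·0 = 10 | 4·0+1·0+5·2 = 10
Z: 5·1+5·0 = 5 | 4·0+1·0+5·1 = 5
E: 5·4+5·4 = 40 | 4·2+1·2+5·6 = 40
gcd(5,5,4,1,5) = 1

Coefficients: [5, 5, 4, 1, 5]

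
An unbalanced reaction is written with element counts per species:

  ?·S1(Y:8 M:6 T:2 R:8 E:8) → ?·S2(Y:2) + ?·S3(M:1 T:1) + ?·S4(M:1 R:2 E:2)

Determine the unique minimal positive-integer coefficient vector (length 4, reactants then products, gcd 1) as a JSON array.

Coefficients: [1, 4, 2, 4]

Y: 1·8 = 8 | 4·2+2·0+4·0 = 8
M: 1·6 = 6 | 4·0+2·1+4·1 = 6
T: 1·2 = 2 | 4·0+2·1+4·0 = 2
R: 1·8 = 8 | 4·0+2·0+4·2 = 8
E: 1·8 = 8 | 4·0+2·0+4·2 = 8
gcd(1,4,2,4) = 1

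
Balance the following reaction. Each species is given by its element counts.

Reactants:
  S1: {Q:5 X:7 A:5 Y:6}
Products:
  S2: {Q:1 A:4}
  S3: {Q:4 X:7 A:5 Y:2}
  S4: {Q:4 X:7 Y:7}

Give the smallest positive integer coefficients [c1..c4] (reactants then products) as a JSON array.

Q: 5·5 = 25 | 5·1+1·4+4·4 = 25
X: 5·7 = 35 | 5·0+1·7+4·7 = 35
A: 5·5 = 25 | 5·4+1·5+4·0 = 25
Y: 5·6 = 30 | 5·0+1·2+4·7 = 30
gcd(5,5,1,4) = 1

Coefficients: [5, 5, 1, 4]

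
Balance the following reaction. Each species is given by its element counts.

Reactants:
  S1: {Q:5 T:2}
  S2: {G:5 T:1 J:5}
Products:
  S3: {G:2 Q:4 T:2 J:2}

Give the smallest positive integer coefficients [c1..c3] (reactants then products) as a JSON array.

G: 4·0+2·5 = 10 | 5·2 = 10
Q: 4·5+2·0 = 20 | 5·4 = 20
T: 4·2+2·1 = 10 | 5·2 = 10
J: 4·0+2·5 = 10 | 5·2 = 10
gcd(4,2,5) = 1

Coefficients: [4, 2, 5]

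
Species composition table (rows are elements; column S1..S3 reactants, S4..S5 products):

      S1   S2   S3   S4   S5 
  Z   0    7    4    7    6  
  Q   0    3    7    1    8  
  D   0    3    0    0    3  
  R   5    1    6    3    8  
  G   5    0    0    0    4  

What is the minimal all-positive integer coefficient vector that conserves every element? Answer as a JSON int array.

Coefficients: [4, 5, 4, 3, 5]

Z: 4·0+5·7+4·4 = 51 | 3·7+5·6 = 51
Q: 4·0+5·3+4·7 = 43 | 3·1+5·8 = 43
D: 4·0+5·3+4·0 = 15 | 3·0+5·3 = 15
R: 4·5+5·1+4·6 = 49 | 3·3+5·8 = 49
G: 4·5+5·0+4·0 = 20 | 3·0+5·4 = 20
gcd(4,5,4,3,5) = 1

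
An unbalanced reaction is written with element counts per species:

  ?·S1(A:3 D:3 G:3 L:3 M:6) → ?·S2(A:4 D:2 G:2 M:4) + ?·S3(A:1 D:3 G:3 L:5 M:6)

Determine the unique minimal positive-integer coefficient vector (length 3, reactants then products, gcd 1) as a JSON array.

A: 5·3 = 15 | 3·4+3·1 = 15
D: 5·3 = 15 | 3·2+3·3 = 15
G: 5·3 = 15 | 3·2+3·3 = 15
L: 5·3 = 15 | 3·0+3·5 = 15
M: 5·6 = 30 | 3·4+3·6 = 30
gcd(5,3,3) = 1

Coefficients: [5, 3, 3]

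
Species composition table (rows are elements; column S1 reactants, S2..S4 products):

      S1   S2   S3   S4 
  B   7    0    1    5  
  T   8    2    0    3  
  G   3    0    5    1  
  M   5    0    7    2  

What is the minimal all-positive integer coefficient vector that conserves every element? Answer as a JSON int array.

Coefficients: [3, 6, 1, 4]

B: 3·7 = 21 | 6·0+1·1+4·5 = 21
T: 3·8 = 24 | 6·2+1·0+4·3 = 24
G: 3·3 = 9 | 6·0+1·5+4·1 = 9
M: 3·5 = 15 | 6·0+1·7+4·2 = 15
gcd(3,6,1,4) = 1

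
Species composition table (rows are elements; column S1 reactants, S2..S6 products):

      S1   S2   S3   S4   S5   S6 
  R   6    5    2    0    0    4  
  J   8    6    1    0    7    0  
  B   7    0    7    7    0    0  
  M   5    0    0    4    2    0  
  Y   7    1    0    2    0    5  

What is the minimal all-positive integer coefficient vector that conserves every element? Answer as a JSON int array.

Coefficients: [6, 2, 1, 5, 5, 6]

R: 6·6 = 36 | 2·5+1·2+5·0+5·0+6·4 = 36
J: 6·8 = 48 | 2·6+1·1+5·0+5·7+6·0 = 48
B: 6·7 = 42 | 2·0+1·7+5·7+5·0+6·0 = 42
M: 6·5 = 30 | 2·0+1·0+5·4+5·2+6·0 = 30
Y: 6·7 = 42 | 2·1+1·0+5·2+5·0+6·5 = 42
gcd(6,2,1,5,5,6) = 1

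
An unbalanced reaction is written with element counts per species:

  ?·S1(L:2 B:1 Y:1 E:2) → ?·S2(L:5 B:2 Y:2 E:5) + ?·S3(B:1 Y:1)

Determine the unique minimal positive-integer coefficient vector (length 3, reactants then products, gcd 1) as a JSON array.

Coefficients: [5, 2, 1]

L: 5·2 = 10 | 2·5+1·0 = 10
B: 5·1 = 5 | 2·2+1·1 = 5
Y: 5·1 = 5 | 2·2+1·1 = 5
E: 5·2 = 10 | 2·5+1·0 = 10
gcd(5,2,1) = 1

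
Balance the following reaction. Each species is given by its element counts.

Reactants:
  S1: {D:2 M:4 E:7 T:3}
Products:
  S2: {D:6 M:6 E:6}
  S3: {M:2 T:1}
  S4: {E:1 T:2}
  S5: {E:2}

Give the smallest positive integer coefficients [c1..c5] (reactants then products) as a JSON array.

D: 3·2 = 6 | 1·6+3·0+3·0+6·0 = 6
M: 3·4 = 12 | 1·6+3·2+3·0+6·0 = 12
E: 3·7 = 21 | 1·6+3·0+3·1+6·2 = 21
T: 3·3 = 9 | 1·0+3·1+3·2+6·0 = 9
gcd(3,1,3,3,6) = 1

Coefficients: [3, 1, 3, 3, 6]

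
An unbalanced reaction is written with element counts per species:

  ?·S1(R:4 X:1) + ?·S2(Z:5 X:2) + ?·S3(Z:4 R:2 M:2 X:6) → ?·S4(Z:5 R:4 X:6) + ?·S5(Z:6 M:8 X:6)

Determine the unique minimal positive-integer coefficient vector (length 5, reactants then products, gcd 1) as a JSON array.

Coefficients: [2, 2, 4, 4, 1]

Z: 2·0+2·5+4·4 = 26 | 4·5+1·6 = 26
R: 2·4+2·0+4·2 = 16 | 4·4+1·0 = 16
M: 2·0+2·0+4·2 = 8 | 4·0+1·8 = 8
X: 2·1+2·2+4·6 = 30 | 4·6+1·6 = 30
gcd(2,2,4,4,1) = 1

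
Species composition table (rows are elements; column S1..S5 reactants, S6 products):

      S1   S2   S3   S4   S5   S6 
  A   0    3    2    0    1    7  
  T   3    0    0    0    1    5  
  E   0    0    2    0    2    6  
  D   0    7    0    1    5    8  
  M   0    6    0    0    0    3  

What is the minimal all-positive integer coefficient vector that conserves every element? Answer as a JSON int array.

A: 3·0+1·3+5·2+4·0+1·1 = 14 | 2·7 = 14
T: 3·3+1·0+5·0+4·0+1·1 = 10 | 2·5 = 10
E: 3·0+1·0+5·2+4·0+1·2 = 12 | 2·6 = 12
D: 3·0+1·7+5·0+4·1+1·5 = 16 | 2·8 = 16
M: 3·0+1·6+5·0+4·0+1·0 = 6 | 2·3 = 6
gcd(3,1,5,4,1,2) = 1

Coefficients: [3, 1, 5, 4, 1, 2]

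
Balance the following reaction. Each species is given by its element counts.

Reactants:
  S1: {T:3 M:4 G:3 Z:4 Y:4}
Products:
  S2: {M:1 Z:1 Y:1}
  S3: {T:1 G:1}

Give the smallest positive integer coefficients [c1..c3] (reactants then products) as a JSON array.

Coefficients: [1, 4, 3]

T: 1·3 = 3 | 4·0+3·1 = 3
M: 1·4 = 4 | 4·1+3·0 = 4
G: 1·3 = 3 | 4·0+3·1 = 3
Z: 1·4 = 4 | 4·1+3·0 = 4
Y: 1·4 = 4 | 4·1+3·0 = 4
gcd(1,4,3) = 1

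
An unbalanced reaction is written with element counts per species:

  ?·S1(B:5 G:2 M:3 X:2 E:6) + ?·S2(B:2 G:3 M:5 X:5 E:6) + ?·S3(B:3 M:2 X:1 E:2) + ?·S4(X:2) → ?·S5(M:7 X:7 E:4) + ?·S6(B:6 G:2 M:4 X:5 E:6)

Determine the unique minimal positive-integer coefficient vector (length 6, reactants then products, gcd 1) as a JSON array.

Coefficients: [1, 2, 5, 5, 1, 4]

B: 1·5+2·2+5·3+5·0 = 24 | 1·0+4·6 = 24
G: 1·2+2·3+5·0+5·0 = 8 | 1·0+4·2 = 8
M: 1·3+2·5+5·2+5·0 = 23 | 1·7+4·4 = 23
X: 1·2+2·5+5·1+5·2 = 27 | 1·7+4·5 = 27
E: 1·6+2·6+5·2+5·0 = 28 | 1·4+4·6 = 28
gcd(1,2,5,5,1,4) = 1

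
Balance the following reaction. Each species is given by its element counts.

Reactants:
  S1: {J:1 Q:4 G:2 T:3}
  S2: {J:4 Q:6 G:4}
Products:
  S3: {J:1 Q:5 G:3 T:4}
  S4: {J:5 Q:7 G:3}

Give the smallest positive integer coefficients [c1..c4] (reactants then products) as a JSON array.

Coefficients: [4, 1, 3, 1]

J: 4·1+1·4 = 8 | 3·1+1·5 = 8
Q: 4·4+1·6 = 22 | 3·5+1·7 = 22
G: 4·2+1·4 = 12 | 3·3+1·3 = 12
T: 4·3+1·0 = 12 | 3·4+1·0 = 12
gcd(4,1,3,1) = 1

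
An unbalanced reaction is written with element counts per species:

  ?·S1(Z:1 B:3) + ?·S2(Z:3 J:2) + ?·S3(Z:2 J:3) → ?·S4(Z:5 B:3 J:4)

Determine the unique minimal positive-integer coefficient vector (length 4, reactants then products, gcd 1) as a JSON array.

Z: 5·1+4·3+4·2 = 25 | 5·5 = 25
B: 5·3+4·0+4·0 = 15 | 5·3 = 15
J: 5·0+4·2+4·3 = 20 | 5·4 = 20
gcd(5,4,4,5) = 1

Coefficients: [5, 4, 4, 5]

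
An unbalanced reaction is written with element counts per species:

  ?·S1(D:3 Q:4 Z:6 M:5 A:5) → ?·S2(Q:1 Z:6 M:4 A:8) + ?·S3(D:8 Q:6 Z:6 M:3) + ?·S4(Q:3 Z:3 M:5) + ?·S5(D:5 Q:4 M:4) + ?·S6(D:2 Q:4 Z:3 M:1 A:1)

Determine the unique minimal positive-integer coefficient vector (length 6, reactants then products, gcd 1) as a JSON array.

D: 5·3 = 15 | 3·0+1·8+1·0+1·5+1·2 = 15
Q: 5·4 = 20 | 3·1+1·6+1·3+1·4+1·4 = 20
Z: 5·6 = 30 | 3·6+1·6+1·3+1·0+1·3 = 30
M: 5·5 = 25 | 3·4+1·3+1·5+1·4+1·1 = 25
A: 5·5 = 25 | 3·8+1·0+1·0+1·0+1·1 = 25
gcd(5,3,1,1,1,1) = 1

Coefficients: [5, 3, 1, 1, 1, 1]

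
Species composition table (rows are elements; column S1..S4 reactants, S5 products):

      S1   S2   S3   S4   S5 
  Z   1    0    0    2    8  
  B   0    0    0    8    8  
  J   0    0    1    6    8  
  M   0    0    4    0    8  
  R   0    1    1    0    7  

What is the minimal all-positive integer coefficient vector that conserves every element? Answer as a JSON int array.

Z: 6·1+5·0+2·0+1·2 = 8 | 1·8 = 8
B: 6·0+5·0+2·0+1·8 = 8 | 1·8 = 8
J: 6·0+5·0+2·1+1·6 = 8 | 1·8 = 8
M: 6·0+5·0+2·4+1·0 = 8 | 1·8 = 8
R: 6·0+5·1+2·1+1·0 = 7 | 1·7 = 7
gcd(6,5,2,1,1) = 1

Coefficients: [6, 5, 2, 1, 1]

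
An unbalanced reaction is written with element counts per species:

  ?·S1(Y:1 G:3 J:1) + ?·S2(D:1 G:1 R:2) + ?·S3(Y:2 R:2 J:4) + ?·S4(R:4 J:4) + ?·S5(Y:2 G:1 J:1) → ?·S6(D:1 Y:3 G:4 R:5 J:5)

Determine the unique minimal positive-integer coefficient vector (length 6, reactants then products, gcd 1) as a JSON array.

Coefficients: [4, 6, 1, 4, 6, 6]

D: 4·0+6·1+1·0+4·0+6·0 = 6 | 6·1 = 6
Y: 4·1+6·0+1·2+4·0+6·2 = 18 | 6·3 = 18
G: 4·3+6·1+1·0+4·0+6·1 = 24 | 6·4 = 24
R: 4·0+6·2+1·2+4·4+6·0 = 30 | 6·5 = 30
J: 4·1+6·0+1·4+4·4+6·1 = 30 | 6·5 = 30
gcd(4,6,1,4,6,6) = 1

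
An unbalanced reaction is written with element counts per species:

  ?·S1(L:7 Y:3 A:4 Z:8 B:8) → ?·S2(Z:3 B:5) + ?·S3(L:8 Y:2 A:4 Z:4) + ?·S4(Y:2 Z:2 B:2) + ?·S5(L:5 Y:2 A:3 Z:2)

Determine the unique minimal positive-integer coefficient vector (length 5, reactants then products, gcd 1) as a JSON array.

Coefficients: [4, 6, 1, 1, 4]

L: 4·7 = 28 | 6·0+1·8+1·0+4·5 = 28
Y: 4·3 = 12 | 6·0+1·2+1·2+4·2 = 12
A: 4·4 = 16 | 6·0+1·4+1·0+4·3 = 16
Z: 4·8 = 32 | 6·3+1·4+1·2+4·2 = 32
B: 4·8 = 32 | 6·5+1·0+1·2+4·0 = 32
gcd(4,6,1,1,4) = 1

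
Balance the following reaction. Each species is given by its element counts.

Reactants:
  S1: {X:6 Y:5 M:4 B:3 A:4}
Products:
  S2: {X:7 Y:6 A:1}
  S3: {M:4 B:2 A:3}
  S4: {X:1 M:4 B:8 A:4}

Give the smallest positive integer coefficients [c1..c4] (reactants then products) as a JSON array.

Coefficients: [6, 5, 5, 1]

X: 6·6 = 36 | 5·7+5·0+1·1 = 36
Y: 6·5 = 30 | 5·6+5·0+1·0 = 30
M: 6·4 = 24 | 5·0+5·4+1·4 = 24
B: 6·3 = 18 | 5·0+5·2+1·8 = 18
A: 6·4 = 24 | 5·1+5·3+1·4 = 24
gcd(6,5,5,1) = 1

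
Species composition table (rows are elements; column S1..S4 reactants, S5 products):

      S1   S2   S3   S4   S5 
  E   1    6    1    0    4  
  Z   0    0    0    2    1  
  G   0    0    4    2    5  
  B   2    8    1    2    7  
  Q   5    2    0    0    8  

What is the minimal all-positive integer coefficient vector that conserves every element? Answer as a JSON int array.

E: 6·1+1·6+4·1+2·0 = 16 | 4·4 = 16
Z: 6·0+1·0+4·0+2·2 = 4 | 4·1 = 4
G: 6·0+1·0+4·4+2·2 = 20 | 4·5 = 20
B: 6·2+1·8+4·1+2·2 = 28 | 4·7 = 28
Q: 6·5+1·2+4·0+2·0 = 32 | 4·8 = 32
gcd(6,1,4,2,4) = 1

Coefficients: [6, 1, 4, 2, 4]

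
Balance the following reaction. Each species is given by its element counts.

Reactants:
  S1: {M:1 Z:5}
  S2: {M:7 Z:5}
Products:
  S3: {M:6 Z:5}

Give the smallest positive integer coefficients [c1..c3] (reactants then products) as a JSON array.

M: 1·1+5·7 = 36 | 6·6 = 36
Z: 1·5+5·5 = 30 | 6·5 = 30
gcd(1,5,6) = 1

Coefficients: [1, 5, 6]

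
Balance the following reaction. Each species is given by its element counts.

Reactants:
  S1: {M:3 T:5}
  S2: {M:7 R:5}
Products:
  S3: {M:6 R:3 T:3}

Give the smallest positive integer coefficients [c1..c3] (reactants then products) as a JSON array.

Coefficients: [3, 3, 5]

M: 3·3+3·7 = 30 | 5·6 = 30
R: 3·0+3·5 = 15 | 5·3 = 15
T: 3·5+3·0 = 15 | 5·3 = 15
gcd(3,3,5) = 1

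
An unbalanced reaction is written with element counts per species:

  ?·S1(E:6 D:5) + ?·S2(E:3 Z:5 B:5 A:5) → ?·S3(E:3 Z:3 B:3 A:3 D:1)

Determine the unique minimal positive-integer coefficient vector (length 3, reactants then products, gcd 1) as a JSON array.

E: 1·6+3·3 = 15 | 5·3 = 15
Z: 1·0+3·5 = 15 | 5·3 = 15
B: 1·0+3·5 = 15 | 5·3 = 15
A: 1·0+3·5 = 15 | 5·3 = 15
D: 1·5+3·0 = 5 | 5·1 = 5
gcd(1,3,5) = 1

Coefficients: [1, 3, 5]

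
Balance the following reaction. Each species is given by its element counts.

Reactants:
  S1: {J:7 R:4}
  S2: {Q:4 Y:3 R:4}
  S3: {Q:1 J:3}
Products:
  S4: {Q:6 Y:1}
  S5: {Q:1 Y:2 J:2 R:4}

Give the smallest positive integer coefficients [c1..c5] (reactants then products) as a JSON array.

Q: 1·0+4·4+1·1 = 17 | 2·6+5·1 = 17
Y: 1·0+4·3+1·0 = 12 | 2·1+5·2 = 12
J: 1·7+4·0+1·3 = 10 | 2·0+5·2 = 10
R: 1·4+4·4+1·0 = 20 | 2·0+5·4 = 20
gcd(1,4,1,2,5) = 1

Coefficients: [1, 4, 1, 2, 5]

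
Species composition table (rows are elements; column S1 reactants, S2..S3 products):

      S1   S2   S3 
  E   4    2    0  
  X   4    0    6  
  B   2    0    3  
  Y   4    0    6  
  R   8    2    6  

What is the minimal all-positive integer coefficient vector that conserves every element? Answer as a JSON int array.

Coefficients: [3, 6, 2]

E: 3·4 = 12 | 6·2+2·0 = 12
X: 3·4 = 12 | 6·0+2·6 = 12
B: 3·2 = 6 | 6·0+2·3 = 6
Y: 3·4 = 12 | 6·0+2·6 = 12
R: 3·8 = 24 | 6·2+2·6 = 24
gcd(3,6,2) = 1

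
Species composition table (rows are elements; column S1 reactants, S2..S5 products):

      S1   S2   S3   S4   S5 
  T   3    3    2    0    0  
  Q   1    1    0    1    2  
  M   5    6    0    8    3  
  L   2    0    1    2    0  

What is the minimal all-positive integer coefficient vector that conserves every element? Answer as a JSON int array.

Coefficients: [5, 1, 6, 2, 1]

T: 5·3 = 15 | 1·3+6·2+2·0+1·0 = 15
Q: 5·1 = 5 | 1·1+6·0+2·1+1·2 = 5
M: 5·5 = 25 | 1·6+6·0+2·8+1·3 = 25
L: 5·2 = 10 | 1·0+6·1+2·2+1·0 = 10
gcd(5,1,6,2,1) = 1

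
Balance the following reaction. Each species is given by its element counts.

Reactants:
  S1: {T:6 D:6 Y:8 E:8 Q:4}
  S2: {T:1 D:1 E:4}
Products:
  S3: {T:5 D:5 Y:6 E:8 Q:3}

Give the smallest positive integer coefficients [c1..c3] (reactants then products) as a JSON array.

Coefficients: [3, 2, 4]

T: 3·6+2·1 = 20 | 4·5 = 20
D: 3·6+2·1 = 20 | 4·5 = 20
Y: 3·8+2·0 = 24 | 4·6 = 24
E: 3·8+2·4 = 32 | 4·8 = 32
Q: 3·4+2·0 = 12 | 4·3 = 12
gcd(3,2,4) = 1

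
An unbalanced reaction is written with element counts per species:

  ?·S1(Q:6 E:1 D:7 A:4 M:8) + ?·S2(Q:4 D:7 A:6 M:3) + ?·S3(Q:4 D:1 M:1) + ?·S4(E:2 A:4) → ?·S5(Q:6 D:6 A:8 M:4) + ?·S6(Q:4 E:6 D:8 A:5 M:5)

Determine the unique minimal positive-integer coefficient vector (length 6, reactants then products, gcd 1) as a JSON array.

Coefficients: [2, 5, 3, 5, 6, 2]

Q: 2·6+5·4+3·4+5·0 = 44 | 6·6+2·4 = 44
E: 2·1+5·0+3·0+5·2 = 12 | 6·0+2·6 = 12
D: 2·7+5·7+3·1+5·0 = 52 | 6·6+2·8 = 52
A: 2·4+5·6+3·0+5·4 = 58 | 6·8+2·5 = 58
M: 2·8+5·3+3·1+5·0 = 34 | 6·4+2·5 = 34
gcd(2,5,3,5,6,2) = 1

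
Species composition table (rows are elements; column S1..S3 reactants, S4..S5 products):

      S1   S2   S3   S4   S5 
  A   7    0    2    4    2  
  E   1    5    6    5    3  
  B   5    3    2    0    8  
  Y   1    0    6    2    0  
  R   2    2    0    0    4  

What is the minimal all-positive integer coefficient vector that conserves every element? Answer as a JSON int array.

Coefficients: [4, 6, 1, 5, 5]

A: 4·7+6·0+1·2 = 30 | 5·4+5·2 = 30
E: 4·1+6·5+1·6 = 40 | 5·5+5·3 = 40
B: 4·5+6·3+1·2 = 40 | 5·0+5·8 = 40
Y: 4·1+6·0+1·6 = 10 | 5·2+5·0 = 10
R: 4·2+6·2+1·0 = 20 | 5·0+5·4 = 20
gcd(4,6,1,5,5) = 1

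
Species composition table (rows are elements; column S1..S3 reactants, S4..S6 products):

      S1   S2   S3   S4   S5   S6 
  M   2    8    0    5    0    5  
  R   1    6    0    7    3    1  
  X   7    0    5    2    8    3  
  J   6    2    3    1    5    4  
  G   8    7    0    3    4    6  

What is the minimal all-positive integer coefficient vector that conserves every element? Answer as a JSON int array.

M: 3·2+3·8+4·0 = 30 | 1·5+3·0+5·5 = 30
R: 3·1+3·6+4·0 = 21 | 1·7+3·3+5·1 = 21
X: 3·7+3·0+4·5 = 41 | 1·2+3·8+5·3 = 41
J: 3·6+3·2+4·3 = 36 | 1·1+3·5+5·4 = 36
G: 3·8+3·7+4·0 = 45 | 1·3+3·4+5·6 = 45
gcd(3,3,4,1,3,5) = 1

Coefficients: [3, 3, 4, 1, 3, 5]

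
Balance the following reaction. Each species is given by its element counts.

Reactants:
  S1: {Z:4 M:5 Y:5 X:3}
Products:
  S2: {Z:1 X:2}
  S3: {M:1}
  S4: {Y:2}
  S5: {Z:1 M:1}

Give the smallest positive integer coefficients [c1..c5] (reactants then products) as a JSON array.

Coefficients: [2, 3, 5, 5, 5]

Z: 2·4 = 8 | 3·1+5·0+5·0+5·1 = 8
M: 2·5 = 10 | 3·0+5·1+5·0+5·1 = 10
Y: 2·5 = 10 | 3·0+5·0+5·2+5·0 = 10
X: 2·3 = 6 | 3·2+5·0+5·0+5·0 = 6
gcd(2,3,5,5,5) = 1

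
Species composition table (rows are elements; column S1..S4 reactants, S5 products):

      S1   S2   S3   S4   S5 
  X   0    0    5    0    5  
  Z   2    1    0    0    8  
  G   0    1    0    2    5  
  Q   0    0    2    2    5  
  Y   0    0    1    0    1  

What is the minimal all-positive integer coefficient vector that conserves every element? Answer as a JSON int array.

X: 6·0+4·0+2·5+3·0 = 10 | 2·5 = 10
Z: 6·2+4·1+2·0+3·0 = 16 | 2·8 = 16
G: 6·0+4·1+2·0+3·2 = 10 | 2·5 = 10
Q: 6·0+4·0+2·2+3·2 = 10 | 2·5 = 10
Y: 6·0+4·0+2·1+3·0 = 2 | 2·1 = 2
gcd(6,4,2,3,2) = 1

Coefficients: [6, 4, 2, 3, 2]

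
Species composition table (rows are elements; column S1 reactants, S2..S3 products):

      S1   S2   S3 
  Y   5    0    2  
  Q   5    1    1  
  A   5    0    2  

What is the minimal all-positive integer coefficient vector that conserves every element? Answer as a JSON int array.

Coefficients: [2, 5, 5]

Y: 2·5 = 10 | 5·0+5·2 = 10
Q: 2·5 = 10 | 5·1+5·1 = 10
A: 2·5 = 10 | 5·0+5·2 = 10
gcd(2,5,5) = 1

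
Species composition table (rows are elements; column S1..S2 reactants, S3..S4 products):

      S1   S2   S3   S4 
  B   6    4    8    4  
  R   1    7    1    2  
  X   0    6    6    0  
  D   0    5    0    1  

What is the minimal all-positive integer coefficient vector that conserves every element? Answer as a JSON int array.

B: 4·6+1·4 = 28 | 1·8+5·4 = 28
R: 4·1+1·7 = 11 | 1·1+5·2 = 11
X: 4·0+1·6 = 6 | 1·6+5·0 = 6
D: 4·0+1·5 = 5 | 1·0+5·1 = 5
gcd(4,1,1,5) = 1

Coefficients: [4, 1, 1, 5]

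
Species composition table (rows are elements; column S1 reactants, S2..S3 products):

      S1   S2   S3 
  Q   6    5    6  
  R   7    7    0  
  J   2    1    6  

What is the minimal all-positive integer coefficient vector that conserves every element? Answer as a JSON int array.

Coefficients: [6, 6, 1]

Q: 6·6 = 36 | 6·5+1·6 = 36
R: 6·7 = 42 | 6·7+1·0 = 42
J: 6·2 = 12 | 6·1+1·6 = 12
gcd(6,6,1) = 1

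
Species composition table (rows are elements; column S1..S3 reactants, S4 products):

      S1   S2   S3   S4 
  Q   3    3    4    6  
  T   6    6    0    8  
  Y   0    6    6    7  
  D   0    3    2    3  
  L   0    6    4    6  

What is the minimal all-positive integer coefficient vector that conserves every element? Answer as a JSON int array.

Q: 4·3+4·3+3·4 = 36 | 6·6 = 36
T: 4·6+4·6+3·0 = 48 | 6·8 = 48
Y: 4·0+4·6+3·6 = 42 | 6·7 = 42
D: 4·0+4·3+3·2 = 18 | 6·3 = 18
L: 4·0+4·6+3·4 = 36 | 6·6 = 36
gcd(4,4,3,6) = 1

Coefficients: [4, 4, 3, 6]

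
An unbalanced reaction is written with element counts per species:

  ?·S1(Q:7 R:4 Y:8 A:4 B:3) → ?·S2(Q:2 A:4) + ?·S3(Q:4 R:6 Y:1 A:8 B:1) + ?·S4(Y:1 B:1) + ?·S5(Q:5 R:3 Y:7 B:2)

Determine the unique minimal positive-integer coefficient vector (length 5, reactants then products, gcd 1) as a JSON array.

Coefficients: [6, 4, 1, 5, 6]

Q: 6·7 = 42 | 4·2+1·4+5·0+6·5 = 42
R: 6·4 = 24 | 4·0+1·6+5·0+6·3 = 24
Y: 6·8 = 48 | 4·0+1·1+5·1+6·7 = 48
A: 6·4 = 24 | 4·4+1·8+5·0+6·0 = 24
B: 6·3 = 18 | 4·0+1·1+5·1+6·2 = 18
gcd(6,4,1,5,6) = 1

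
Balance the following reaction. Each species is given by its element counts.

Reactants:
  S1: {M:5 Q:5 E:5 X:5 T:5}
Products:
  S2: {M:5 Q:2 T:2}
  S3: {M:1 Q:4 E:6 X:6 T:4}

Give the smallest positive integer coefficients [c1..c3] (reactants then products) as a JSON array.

M: 6·5 = 30 | 5·5+5·1 = 30
Q: 6·5 = 30 | 5·2+5·4 = 30
E: 6·5 = 30 | 5·0+5·6 = 30
X: 6·5 = 30 | 5·0+5·6 = 30
T: 6·5 = 30 | 5·2+5·4 = 30
gcd(6,5,5) = 1

Coefficients: [6, 5, 5]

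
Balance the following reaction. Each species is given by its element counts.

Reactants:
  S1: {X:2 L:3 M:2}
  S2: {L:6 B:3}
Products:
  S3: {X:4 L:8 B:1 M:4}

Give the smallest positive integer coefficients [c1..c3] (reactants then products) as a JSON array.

Coefficients: [6, 1, 3]

X: 6·2+1·0 = 12 | 3·4 = 12
L: 6·3+1·6 = 24 | 3·8 = 24
B: 6·0+1·3 = 3 | 3·1 = 3
M: 6·2+1·0 = 12 | 3·4 = 12
gcd(6,1,3) = 1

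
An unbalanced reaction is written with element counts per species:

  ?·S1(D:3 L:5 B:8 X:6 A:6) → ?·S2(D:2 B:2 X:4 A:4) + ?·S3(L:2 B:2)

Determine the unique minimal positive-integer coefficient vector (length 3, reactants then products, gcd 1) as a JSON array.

Coefficients: [2, 3, 5]

D: 2·3 = 6 | 3·2+5·0 = 6
L: 2·5 = 10 | 3·0+5·2 = 10
B: 2·8 = 16 | 3·2+5·2 = 16
X: 2·6 = 12 | 3·4+5·0 = 12
A: 2·6 = 12 | 3·4+5·0 = 12
gcd(2,3,5) = 1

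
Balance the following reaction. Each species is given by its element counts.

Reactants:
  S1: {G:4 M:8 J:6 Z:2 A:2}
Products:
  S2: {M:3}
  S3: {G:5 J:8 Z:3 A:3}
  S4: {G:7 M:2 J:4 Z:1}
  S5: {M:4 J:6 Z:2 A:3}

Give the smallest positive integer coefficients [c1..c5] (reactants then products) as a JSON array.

Coefficients: [3, 6, 1, 1, 1]

G: 3·4 = 12 | 6·0+1·5+1·7+1·0 = 12
M: 3·8 = 24 | 6·3+1·0+1·2+1·4 = 24
J: 3·6 = 18 | 6·0+1·8+1·4+1·6 = 18
Z: 3·2 = 6 | 6·0+1·3+1·1+1·2 = 6
A: 3·2 = 6 | 6·0+1·3+1·0+1·3 = 6
gcd(3,6,1,1,1) = 1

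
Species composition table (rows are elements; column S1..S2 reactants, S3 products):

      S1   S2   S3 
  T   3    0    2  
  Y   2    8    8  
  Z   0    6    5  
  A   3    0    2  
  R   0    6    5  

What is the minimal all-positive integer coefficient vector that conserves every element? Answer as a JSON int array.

Coefficients: [4, 5, 6]

T: 4·3+5·0 = 12 | 6·2 = 12
Y: 4·2+5·8 = 48 | 6·8 = 48
Z: 4·0+5·6 = 30 | 6·5 = 30
A: 4·3+5·0 = 12 | 6·2 = 12
R: 4·0+5·6 = 30 | 6·5 = 30
gcd(4,5,6) = 1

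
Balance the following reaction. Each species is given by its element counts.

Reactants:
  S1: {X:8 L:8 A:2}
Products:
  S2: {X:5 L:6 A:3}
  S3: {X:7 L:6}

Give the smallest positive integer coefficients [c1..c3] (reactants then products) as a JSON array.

X: 3·8 = 24 | 2·5+2·7 = 24
L: 3·8 = 24 | 2·6+2·6 = 24
A: 3·2 = 6 | 2·3+2·0 = 6
gcd(3,2,2) = 1

Coefficients: [3, 2, 2]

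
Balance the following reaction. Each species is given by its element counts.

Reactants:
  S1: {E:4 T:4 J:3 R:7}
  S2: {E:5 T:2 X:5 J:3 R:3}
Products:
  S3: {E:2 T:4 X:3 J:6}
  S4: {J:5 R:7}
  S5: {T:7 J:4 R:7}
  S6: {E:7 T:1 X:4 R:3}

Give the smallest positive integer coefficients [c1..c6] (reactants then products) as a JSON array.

Coefficients: [2, 3, 1, 1, 1, 3]

E: 2·4+3·5 = 23 | 1·2+1·0+1·0+3·7 = 23
T: 2·4+3·2 = 14 | 1·4+1·0+1·7+3·1 = 14
X: 2·0+3·5 = 15 | 1·3+1·0+1·0+3·4 = 15
J: 2·3+3·3 = 15 | 1·6+1·5+1·4+3·0 = 15
R: 2·7+3·3 = 23 | 1·0+1·7+1·7+3·3 = 23
gcd(2,3,1,1,1,3) = 1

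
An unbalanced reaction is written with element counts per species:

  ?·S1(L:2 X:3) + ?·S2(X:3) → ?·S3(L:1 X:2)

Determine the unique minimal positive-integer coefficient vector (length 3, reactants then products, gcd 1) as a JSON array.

Coefficients: [3, 1, 6]

L: 3·2+1·0 = 6 | 6·1 = 6
X: 3·3+1·3 = 12 | 6·2 = 12
gcd(3,1,6) = 1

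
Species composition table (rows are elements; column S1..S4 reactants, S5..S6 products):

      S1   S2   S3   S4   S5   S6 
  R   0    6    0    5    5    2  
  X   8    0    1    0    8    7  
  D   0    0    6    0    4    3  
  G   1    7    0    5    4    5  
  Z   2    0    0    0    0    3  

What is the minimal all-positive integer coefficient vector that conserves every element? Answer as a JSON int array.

R: 6·0+3·6+4·0+1·5 = 23 | 3·5+4·2 = 23
X: 6·8+3·0+4·1+1·0 = 52 | 3·8+4·7 = 52
D: 6·0+3·0+4·6+1·0 = 24 | 3·4+4·3 = 24
G: 6·1+3·7+4·0+1·5 = 32 | 3·4+4·5 = 32
Z: 6·2+3·0+4·0+1·0 = 12 | 3·0+4·3 = 12
gcd(6,3,4,1,3,4) = 1

Coefficients: [6, 3, 4, 1, 3, 4]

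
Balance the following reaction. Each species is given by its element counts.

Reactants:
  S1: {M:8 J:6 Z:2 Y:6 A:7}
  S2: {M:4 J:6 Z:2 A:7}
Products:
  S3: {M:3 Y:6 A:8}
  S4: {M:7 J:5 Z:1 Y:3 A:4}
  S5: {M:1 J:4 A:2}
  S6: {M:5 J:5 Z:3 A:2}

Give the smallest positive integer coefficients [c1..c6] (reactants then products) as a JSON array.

M: 6·8+4·4 = 64 | 5·3+2·7+5·1+6·5 = 64
J: 6·6+4·6 = 60 | 5·0+2·5+5·4+6·5 = 60
Z: 6·2+4·2 = 20 | 5·0+2·1+5·0+6·3 = 20
Y: 6·6+4·0 = 36 | 5·6+2·3+5·0+6·0 = 36
A: 6·7+4·7 = 70 | 5·8+2·4+5·2+6·2 = 70
gcd(6,4,5,2,5,6) = 1

Coefficients: [6, 4, 5, 2, 5, 6]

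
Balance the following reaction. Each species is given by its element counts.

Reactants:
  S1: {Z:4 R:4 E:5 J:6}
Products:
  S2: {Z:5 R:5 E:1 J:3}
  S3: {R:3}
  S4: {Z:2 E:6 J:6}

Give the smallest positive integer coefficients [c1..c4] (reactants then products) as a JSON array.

Coefficients: [4, 2, 2, 3]

Z: 4·4 = 16 | 2·5+2·0+3·2 = 16
R: 4·4 = 16 | 2·5+2·3+3·0 = 16
E: 4·5 = 20 | 2·1+2·0+3·6 = 20
J: 4·6 = 24 | 2·3+2·0+3·6 = 24
gcd(4,2,2,3) = 1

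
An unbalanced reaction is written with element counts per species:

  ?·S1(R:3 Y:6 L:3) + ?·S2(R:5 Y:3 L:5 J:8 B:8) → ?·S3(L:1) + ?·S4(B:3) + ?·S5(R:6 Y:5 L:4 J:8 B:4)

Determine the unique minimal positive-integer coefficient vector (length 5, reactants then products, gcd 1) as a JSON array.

Coefficients: [1, 3, 6, 4, 3]

R: 1·3+3·5 = 18 | 6·0+4·0+3·6 = 18
Y: 1·6+3·3 = 15 | 6·0+4·0+3·5 = 15
L: 1·3+3·5 = 18 | 6·1+4·0+3·4 = 18
J: 1·0+3·8 = 24 | 6·0+4·0+3·8 = 24
B: 1·0+3·8 = 24 | 6·0+4·3+3·4 = 24
gcd(1,3,6,4,3) = 1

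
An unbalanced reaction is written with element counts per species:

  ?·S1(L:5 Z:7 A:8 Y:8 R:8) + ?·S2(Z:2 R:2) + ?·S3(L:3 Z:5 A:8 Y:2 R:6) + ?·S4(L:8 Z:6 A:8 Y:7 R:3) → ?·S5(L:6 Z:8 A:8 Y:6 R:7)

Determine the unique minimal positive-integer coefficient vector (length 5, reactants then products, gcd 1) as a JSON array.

L: 1·5+4·0+1·3+2·8 = 24 | 4·6 = 24
Z: 1·7+4·2+1·5+2·6 = 32 | 4·8 = 32
A: 1·8+4·0+1·8+2·8 = 32 | 4·8 = 32
Y: 1·8+4·0+1·2+2·7 = 24 | 4·6 = 24
R: 1·8+4·2+1·6+2·3 = 28 | 4·7 = 28
gcd(1,4,1,2,4) = 1

Coefficients: [1, 4, 1, 2, 4]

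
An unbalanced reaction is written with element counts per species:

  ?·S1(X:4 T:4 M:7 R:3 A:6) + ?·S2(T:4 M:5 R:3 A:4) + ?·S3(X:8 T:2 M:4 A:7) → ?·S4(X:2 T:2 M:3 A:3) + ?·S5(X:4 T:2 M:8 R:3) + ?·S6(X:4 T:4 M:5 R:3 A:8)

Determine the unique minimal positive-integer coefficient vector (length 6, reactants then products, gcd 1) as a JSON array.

Coefficients: [5, 2, 2, 4, 2, 5]

X: 5·4+2·0+2·8 = 36 | 4·2+2·4+5·4 = 36
T: 5·4+2·4+2·2 = 32 | 4·2+2·2+5·4 = 32
M: 5·7+2·5+2·4 = 53 | 4·3+2·8+5·5 = 53
R: 5·3+2·3+2·0 = 21 | 4·0+2·3+5·3 = 21
A: 5·6+2·4+2·7 = 52 | 4·3+2·0+5·8 = 52
gcd(5,2,2,4,2,5) = 1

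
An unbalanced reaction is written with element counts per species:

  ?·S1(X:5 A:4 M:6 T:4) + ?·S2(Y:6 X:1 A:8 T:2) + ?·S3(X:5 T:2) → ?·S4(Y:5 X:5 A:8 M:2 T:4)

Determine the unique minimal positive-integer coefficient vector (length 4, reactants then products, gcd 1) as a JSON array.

Coefficients: [2, 5, 3, 6]

Y: 2·0+5·6+3·0 = 30 | 6·5 = 30
X: 2·5+5·1+3·5 = 30 | 6·5 = 30
A: 2·4+5·8+3·0 = 48 | 6·8 = 48
M: 2·6+5·0+3·0 = 12 | 6·2 = 12
T: 2·4+5·2+3·2 = 24 | 6·4 = 24
gcd(2,5,3,6) = 1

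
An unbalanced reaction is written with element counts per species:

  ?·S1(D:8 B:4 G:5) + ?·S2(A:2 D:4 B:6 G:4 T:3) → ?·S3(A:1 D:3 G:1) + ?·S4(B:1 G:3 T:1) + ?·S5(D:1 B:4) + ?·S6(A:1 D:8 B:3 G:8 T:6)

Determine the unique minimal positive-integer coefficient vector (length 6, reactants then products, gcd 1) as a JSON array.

A: 2·0+3·2 = 6 | 5·1+3·0+5·0+1·1 = 6
D: 2·8+3·4 = 28 | 5·3+3·0+5·1+1·8 = 28
B: 2·4+3·6 = 26 | 5·0+3·1+5·4+1·3 = 26
G: 2·5+3·4 = 22 | 5·1+3·3+5·0+1·8 = 22
T: 2·0+3·3 = 9 | 5·0+3·1+5·0+1·6 = 9
gcd(2,3,5,3,5,1) = 1

Coefficients: [2, 3, 5, 3, 5, 1]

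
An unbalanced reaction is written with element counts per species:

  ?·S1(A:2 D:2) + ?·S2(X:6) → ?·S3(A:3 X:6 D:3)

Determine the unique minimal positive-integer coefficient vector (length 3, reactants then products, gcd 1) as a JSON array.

Coefficients: [3, 2, 2]

A: 3·2+2·0 = 6 | 2·3 = 6
X: 3·0+2·6 = 12 | 2·6 = 12
D: 3·2+2·0 = 6 | 2·3 = 6
gcd(3,2,2) = 1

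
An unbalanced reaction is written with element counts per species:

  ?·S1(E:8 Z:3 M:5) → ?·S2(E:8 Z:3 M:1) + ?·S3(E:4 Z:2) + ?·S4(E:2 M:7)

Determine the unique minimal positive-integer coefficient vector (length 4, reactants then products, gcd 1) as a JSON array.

Coefficients: [3, 1, 3, 2]

E: 3·8 = 24 | 1·8+3·4+2·2 = 24
Z: 3·3 = 9 | 1·3+3·2+2·0 = 9
M: 3·5 = 15 | 1·1+3·0+2·7 = 15
gcd(3,1,3,2) = 1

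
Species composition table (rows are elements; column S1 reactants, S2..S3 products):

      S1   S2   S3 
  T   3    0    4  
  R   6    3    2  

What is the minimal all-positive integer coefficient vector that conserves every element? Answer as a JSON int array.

T: 4·3 = 12 | 6·0+3·4 = 12
R: 4·6 = 24 | 6·3+3·2 = 24
gcd(4,6,3) = 1

Coefficients: [4, 6, 3]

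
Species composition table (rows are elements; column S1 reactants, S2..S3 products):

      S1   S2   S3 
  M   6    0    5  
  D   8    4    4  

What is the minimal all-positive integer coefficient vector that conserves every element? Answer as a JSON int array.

M: 5·6 = 30 | 4·0+6·5 = 30
D: 5·8 = 40 | 4·4+6·4 = 40
gcd(5,4,6) = 1

Coefficients: [5, 4, 6]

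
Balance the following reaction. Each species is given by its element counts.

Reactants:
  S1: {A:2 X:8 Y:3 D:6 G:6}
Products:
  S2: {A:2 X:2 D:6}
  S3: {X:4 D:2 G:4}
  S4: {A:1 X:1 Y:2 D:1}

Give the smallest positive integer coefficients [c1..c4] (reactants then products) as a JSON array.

Coefficients: [4, 1, 6, 6]

A: 4·2 = 8 | 1·2+6·0+6·1 = 8
X: 4·8 = 32 | 1·2+6·4+6·1 = 32
Y: 4·3 = 12 | 1·0+6·0+6·2 = 12
D: 4·6 = 24 | 1·6+6·2+6·1 = 24
G: 4·6 = 24 | 1·0+6·4+6·0 = 24
gcd(4,1,6,6) = 1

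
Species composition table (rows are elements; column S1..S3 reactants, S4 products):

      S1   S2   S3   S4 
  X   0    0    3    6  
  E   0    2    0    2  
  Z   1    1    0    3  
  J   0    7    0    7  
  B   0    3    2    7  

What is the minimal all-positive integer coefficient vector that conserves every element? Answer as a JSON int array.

Coefficients: [2, 1, 2, 1]

X: 2·0+1·0+2·3 = 6 | 1·6 = 6
E: 2·0+1·2+2·0 = 2 | 1·2 = 2
Z: 2·1+1·1+2·0 = 3 | 1·3 = 3
J: 2·0+1·7+2·0 = 7 | 1·7 = 7
B: 2·0+1·3+2·2 = 7 | 1·7 = 7
gcd(2,1,2,1) = 1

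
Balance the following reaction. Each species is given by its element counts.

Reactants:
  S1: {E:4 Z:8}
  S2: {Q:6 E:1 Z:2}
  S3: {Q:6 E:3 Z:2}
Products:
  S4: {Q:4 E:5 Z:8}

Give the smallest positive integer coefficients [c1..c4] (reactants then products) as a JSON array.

Q: 5·0+1·6+3·6 = 24 | 6·4 = 24
E: 5·4+1·1+3·3 = 30 | 6·5 = 30
Z: 5·8+1·2+3·2 = 48 | 6·8 = 48
gcd(5,1,3,6) = 1

Coefficients: [5, 1, 3, 6]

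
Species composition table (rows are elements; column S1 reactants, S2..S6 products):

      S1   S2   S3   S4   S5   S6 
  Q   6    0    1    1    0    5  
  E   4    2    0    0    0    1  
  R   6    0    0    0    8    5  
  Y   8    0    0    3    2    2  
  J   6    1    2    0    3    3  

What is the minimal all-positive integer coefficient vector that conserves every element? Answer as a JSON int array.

Q: 3·6 = 18 | 5·0+2·1+6·1+1·0+2·5 = 18
E: 3·4 = 12 | 5·2+2·0+6·0+1·0+2·1 = 12
R: 3·6 = 18 | 5·0+2·0+6·0+1·8+2·5 = 18
Y: 3·8 = 24 | 5·0+2·0+6·3+1·2+2·2 = 24
J: 3·6 = 18 | 5·1+2·2+6·0+1·3+2·3 = 18
gcd(3,5,2,6,1,2) = 1

Coefficients: [3, 5, 2, 6, 1, 2]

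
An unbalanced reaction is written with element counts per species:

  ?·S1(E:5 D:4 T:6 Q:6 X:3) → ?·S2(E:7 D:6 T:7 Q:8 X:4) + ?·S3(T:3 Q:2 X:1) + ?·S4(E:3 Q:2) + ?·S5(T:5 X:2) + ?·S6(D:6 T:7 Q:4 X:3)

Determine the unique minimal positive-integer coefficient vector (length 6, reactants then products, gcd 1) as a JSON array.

E: 6·5 = 30 | 3·7+1·0+3·3+1·0+1·0 = 30
D: 6·4 = 24 | 3·6+1·0+3·0+1·0+1·6 = 24
T: 6·6 = 36 | 3·7+1·3+3·0+1·5+1·7 = 36
Q: 6·6 = 36 | 3·8+1·2+3·2+1·0+1·4 = 36
X: 6·3 = 18 | 3·4+1·1+3·0+1·2+1·3 = 18
gcd(6,3,1,3,1,1) = 1

Coefficients: [6, 3, 1, 3, 1, 1]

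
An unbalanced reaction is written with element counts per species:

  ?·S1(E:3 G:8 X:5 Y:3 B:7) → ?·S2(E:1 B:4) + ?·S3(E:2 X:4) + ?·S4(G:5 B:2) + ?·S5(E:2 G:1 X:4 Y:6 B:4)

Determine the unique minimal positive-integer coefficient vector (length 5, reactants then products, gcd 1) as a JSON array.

Coefficients: [4, 2, 3, 6, 2]

E: 4·3 = 12 | 2·1+3·2+6·0+2·2 = 12
G: 4·8 = 32 | 2·0+3·0+6·5+2·1 = 32
X: 4·5 = 20 | 2·0+3·4+6·0+2·4 = 20
Y: 4·3 = 12 | 2·0+3·0+6·0+2·6 = 12
B: 4·7 = 28 | 2·4+3·0+6·2+2·4 = 28
gcd(4,2,3,6,2) = 1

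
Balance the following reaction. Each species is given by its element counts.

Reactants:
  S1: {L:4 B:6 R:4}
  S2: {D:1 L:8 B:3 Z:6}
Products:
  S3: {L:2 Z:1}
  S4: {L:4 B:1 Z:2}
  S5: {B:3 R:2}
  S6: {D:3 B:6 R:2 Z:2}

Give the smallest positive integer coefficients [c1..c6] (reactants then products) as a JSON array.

D: 2·0+3·1 = 3 | 4·0+6·0+3·0+1·3 = 3
L: 2·4+3·8 = 32 | 4·2+6·4+3·0+1·0 = 32
B: 2·6+3·3 = 21 | 4·0+6·1+3·3+1·6 = 21
R: 2·4+3·0 = 8 | 4·0+6·0+3·2+1·2 = 8
Z: 2·0+3·6 = 18 | 4·1+6·2+3·0+1·2 = 18
gcd(2,3,4,6,3,1) = 1

Coefficients: [2, 3, 4, 6, 3, 1]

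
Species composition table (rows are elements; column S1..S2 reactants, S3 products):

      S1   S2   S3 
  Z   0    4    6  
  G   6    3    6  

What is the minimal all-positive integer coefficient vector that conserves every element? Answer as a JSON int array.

Z: 1·0+6·4 = 24 | 4·6 = 24
G: 1·6+6·3 = 24 | 4·6 = 24
gcd(1,6,4) = 1

Coefficients: [1, 6, 4]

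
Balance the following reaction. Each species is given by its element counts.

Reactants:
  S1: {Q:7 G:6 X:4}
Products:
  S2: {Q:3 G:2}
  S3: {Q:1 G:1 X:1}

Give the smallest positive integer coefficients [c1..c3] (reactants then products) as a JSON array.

Coefficients: [1, 1, 4]

Q: 1·7 = 7 | 1·3+4·1 = 7
G: 1·6 = 6 | 1·2+4·1 = 6
X: 1·4 = 4 | 1·0+4·1 = 4
gcd(1,1,4) = 1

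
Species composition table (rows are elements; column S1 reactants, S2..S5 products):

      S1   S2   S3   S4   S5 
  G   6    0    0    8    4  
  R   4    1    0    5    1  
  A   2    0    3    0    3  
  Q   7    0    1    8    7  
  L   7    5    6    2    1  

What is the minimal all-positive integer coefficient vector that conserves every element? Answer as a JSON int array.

G: 6·6 = 36 | 3·0+3·0+4·8+1·4 = 36
R: 6·4 = 24 | 3·1+3·0+4·5+1·1 = 24
A: 6·2 = 12 | 3·0+3·3+4·0+1·3 = 12
Q: 6·7 = 42 | 3·0+3·1+4·8+1·7 = 42
L: 6·7 = 42 | 3·5+3·6+4·2+1·1 = 42
gcd(6,3,3,4,1) = 1

Coefficients: [6, 3, 3, 4, 1]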